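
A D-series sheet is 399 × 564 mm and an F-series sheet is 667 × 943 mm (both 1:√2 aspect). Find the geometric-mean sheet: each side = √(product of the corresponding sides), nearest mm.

Short side: √(399 · 667) = √266133 ≈ 515.9 → 516 mm
Long side: √(564 · 943) = √531852 ≈ 729.3 → 729 mm

516 × 729 mm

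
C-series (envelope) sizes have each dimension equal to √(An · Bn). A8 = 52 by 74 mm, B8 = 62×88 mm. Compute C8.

57 × 81 mm

Short side: √(52 · 62) = √3224 ≈ 56.8 → 57 mm
Long side: √(74 · 88) = √6512 ≈ 80.7 → 81 mm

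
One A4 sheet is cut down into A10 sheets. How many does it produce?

A4 = 210 × 297 mm; A10 = 26 × 37 mm.
Each halving step doubles the count; 6 steps from A4 to A10.
2^6 = 64.

64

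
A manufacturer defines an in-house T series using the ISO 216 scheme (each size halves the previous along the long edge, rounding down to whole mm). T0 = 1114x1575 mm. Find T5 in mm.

T1: ⌊1575/2⌋ × 1114 = 787 × 1114 mm
T2: ⌊1114/2⌋ × 787 = 557 × 787 mm
T3: ⌊787/2⌋ × 557 = 393 × 557 mm
T4: ⌊557/2⌋ × 393 = 278 × 393 mm
T5: ⌊393/2⌋ × 278 = 196 × 278 mm

196 × 278 mm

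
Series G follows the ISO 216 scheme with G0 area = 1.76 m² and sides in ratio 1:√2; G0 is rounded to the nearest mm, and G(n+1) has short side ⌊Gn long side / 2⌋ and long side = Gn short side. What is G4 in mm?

Let G0's short side be w mm. w · w√2 = 1.76 m² = 1,760,000 mm², so w ≈ 1115.6 mm and w√2 ≈ 1577.7 mm → G0 = 1116 × 1578 mm.
G1: ⌊1578/2⌋ × 1116 = 789 × 1116 mm
G2: ⌊1116/2⌋ × 789 = 558 × 789 mm
G3: ⌊789/2⌋ × 558 = 394 × 558 mm
G4: ⌊558/2⌋ × 394 = 279 × 394 mm

279 × 394 mm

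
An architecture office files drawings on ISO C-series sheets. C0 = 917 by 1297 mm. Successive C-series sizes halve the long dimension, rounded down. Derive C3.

C1: ⌊1297/2⌋ × 917 = 648 × 917 mm
C2: ⌊917/2⌋ × 648 = 458 × 648 mm
C3: ⌊648/2⌋ × 458 = 324 × 458 mm

324 × 458 mm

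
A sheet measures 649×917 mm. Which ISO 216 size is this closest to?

C1 (648 × 917 mm)

Aspect ratio 917/649 ≈ 1.413 — close to the ISO √2 ≈ 1.414.
In the C-series (envelope sizes, between A and B): C1 = 648 × 917 mm.
Off by 1 mm total — nearest standard size.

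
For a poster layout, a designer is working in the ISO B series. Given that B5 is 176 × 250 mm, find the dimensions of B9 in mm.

44 × 62 mm

B6: ⌊250/2⌋ × 176 = 125 × 176 mm
B7: ⌊176/2⌋ × 125 = 88 × 125 mm
B8: ⌊125/2⌋ × 88 = 62 × 88 mm
B9: ⌊88/2⌋ × 62 = 44 × 62 mm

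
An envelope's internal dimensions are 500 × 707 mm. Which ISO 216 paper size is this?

Aspect ratio 707/500 ≈ 1.414 — close to the ISO √2 ≈ 1.414.
In the B-series (B0 = 1000 × 1414 mm): B2 = 500 × 707 mm.

B2 (500 × 707 mm)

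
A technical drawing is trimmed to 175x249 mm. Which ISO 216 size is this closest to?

Aspect ratio 249/175 ≈ 1.423 — close to the ISO √2 ≈ 1.414.
In the B-series (B0 = 1000 × 1414 mm): B5 = 176 × 250 mm.
Off by 2 mm total — nearest standard size.

B5 (176 × 250 mm)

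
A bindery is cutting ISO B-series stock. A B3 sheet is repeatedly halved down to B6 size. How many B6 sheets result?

8

Each ISO step halves the sheet: 1 × B3 → 2 × B4 → 4 × B5 → 8 × B6
From B3 to B6 is 3 halving steps: 2^3 = 8.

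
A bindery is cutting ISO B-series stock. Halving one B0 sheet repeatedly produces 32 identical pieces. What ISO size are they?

32 = 2^5, so 5 halving steps.
B0 → B1 → … → B5 after 5 steps.

B5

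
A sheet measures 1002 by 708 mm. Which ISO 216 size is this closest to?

B1 (707 × 1000 mm)

Aspect ratio 1002/708 ≈ 1.415 — close to the ISO √2 ≈ 1.414.
In the B-series (B0 = 1000 × 1414 mm): B1 = 707 × 1000 mm.
Off by 3 mm total — nearest standard size.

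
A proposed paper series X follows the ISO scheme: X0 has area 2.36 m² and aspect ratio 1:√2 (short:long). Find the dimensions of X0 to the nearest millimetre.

Let the short side be w mm. Then w · w√2 = 2.36 m² = 2,360,000 mm².
w² = 2,360,000/√2, so w ≈ 1291.8 mm; long side = w√2 ≈ 1826.9 mm.

1292 × 1827 mm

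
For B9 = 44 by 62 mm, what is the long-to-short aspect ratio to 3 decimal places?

62 / 44 = 1.409
ISO 216 targets √2 ≈ 1.414; the -0.005 deviation is from mm rounding.

1.409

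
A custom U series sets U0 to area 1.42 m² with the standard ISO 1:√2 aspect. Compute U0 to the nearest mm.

Let the short side be w mm. Then w · w√2 = 1.42 m² = 1,420,000 mm².
w² = 1,420,000/√2, so w ≈ 1002.0 mm; long side = w√2 ≈ 1417.1 mm.

1002 × 1417 mm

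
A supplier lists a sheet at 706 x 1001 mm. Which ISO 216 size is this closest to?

B1 (707 × 1000 mm)

Aspect ratio 1001/706 ≈ 1.418 — close to the ISO √2 ≈ 1.414.
In the B-series (B0 = 1000 × 1414 mm): B1 = 707 × 1000 mm.
Off by 2 mm total — nearest standard size.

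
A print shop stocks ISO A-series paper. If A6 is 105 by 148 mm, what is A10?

A7: ⌊148/2⌋ × 105 = 74 × 105 mm
A8: ⌊105/2⌋ × 74 = 52 × 74 mm
A9: ⌊74/2⌋ × 52 = 37 × 52 mm
A10: ⌊52/2⌋ × 37 = 26 × 37 mm

26 × 37 mm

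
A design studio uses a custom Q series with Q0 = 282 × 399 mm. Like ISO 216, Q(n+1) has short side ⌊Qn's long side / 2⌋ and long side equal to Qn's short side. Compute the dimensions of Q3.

Q1: ⌊399/2⌋ × 282 = 199 × 282 mm
Q2: ⌊282/2⌋ × 199 = 141 × 199 mm
Q3: ⌊199/2⌋ × 141 = 99 × 141 mm

99 × 141 mm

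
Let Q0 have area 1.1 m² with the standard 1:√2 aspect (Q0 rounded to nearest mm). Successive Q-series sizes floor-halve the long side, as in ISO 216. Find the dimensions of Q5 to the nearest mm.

Let Q0's short side be w mm. w · w√2 = 1.1 m² = 1,100,000 mm², so w ≈ 881.9 mm and w√2 ≈ 1247.3 mm → Q0 = 882 × 1247 mm.
Q1: ⌊1247/2⌋ × 882 = 623 × 882 mm
Q2: ⌊882/2⌋ × 623 = 441 × 623 mm
Q3: ⌊623/2⌋ × 441 = 311 × 441 mm
Q4: ⌊441/2⌋ × 311 = 220 × 311 mm
Q5: ⌊311/2⌋ × 220 = 155 × 220 mm

155 × 220 mm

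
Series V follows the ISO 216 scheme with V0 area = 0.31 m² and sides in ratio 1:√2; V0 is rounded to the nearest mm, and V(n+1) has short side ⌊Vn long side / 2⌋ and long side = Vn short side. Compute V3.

Let V0's short side be w mm. w · w√2 = 0.31 m² = 310,000 mm², so w ≈ 468.2 mm and w√2 ≈ 662.1 mm → V0 = 468 × 662 mm.
V1: ⌊662/2⌋ × 468 = 331 × 468 mm
V2: ⌊468/2⌋ × 331 = 234 × 331 mm
V3: ⌊331/2⌋ × 234 = 165 × 234 mm

165 × 234 mm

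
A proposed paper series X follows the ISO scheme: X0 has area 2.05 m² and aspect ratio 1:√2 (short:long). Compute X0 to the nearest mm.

Let the short side be w mm. Then w · w√2 = 2.05 m² = 2,050,000 mm².
w² = 2,050,000/√2, so w ≈ 1204.0 mm; long side = w√2 ≈ 1702.7 mm.

1204 × 1703 mm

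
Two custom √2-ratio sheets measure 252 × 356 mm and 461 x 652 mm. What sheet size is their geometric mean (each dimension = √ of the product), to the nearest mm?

341 × 482 mm

Short side: √(252 · 461) = √116172 ≈ 340.8 → 341 mm
Long side: √(356 · 652) = √232112 ≈ 481.8 → 482 mm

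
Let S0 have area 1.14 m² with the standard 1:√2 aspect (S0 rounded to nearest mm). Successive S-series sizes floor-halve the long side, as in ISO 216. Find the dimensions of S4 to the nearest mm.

224 × 317 mm

Let S0's short side be w mm. w · w√2 = 1.14 m² = 1,140,000 mm², so w ≈ 897.8 mm and w√2 ≈ 1269.7 mm → S0 = 898 × 1270 mm.
S1: ⌊1270/2⌋ × 898 = 635 × 898 mm
S2: ⌊898/2⌋ × 635 = 449 × 635 mm
S3: ⌊635/2⌋ × 449 = 317 × 449 mm
S4: ⌊449/2⌋ × 317 = 224 × 317 mm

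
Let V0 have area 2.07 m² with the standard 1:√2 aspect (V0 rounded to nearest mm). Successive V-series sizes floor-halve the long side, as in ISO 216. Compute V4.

302 × 427 mm

Let V0's short side be w mm. w · w√2 = 2.07 m² = 2,070,000 mm², so w ≈ 1209.8 mm and w√2 ≈ 1711.0 mm → V0 = 1210 × 1711 mm.
V1: ⌊1711/2⌋ × 1210 = 855 × 1210 mm
V2: ⌊1210/2⌋ × 855 = 605 × 855 mm
V3: ⌊855/2⌋ × 605 = 427 × 605 mm
V4: ⌊605/2⌋ × 427 = 302 × 427 mm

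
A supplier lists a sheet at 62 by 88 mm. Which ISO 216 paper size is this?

B8 (62 × 88 mm)

Aspect ratio 88/62 ≈ 1.419 — close to the ISO √2 ≈ 1.414.
In the B-series (B0 = 1000 × 1414 mm): B8 = 62 × 88 mm.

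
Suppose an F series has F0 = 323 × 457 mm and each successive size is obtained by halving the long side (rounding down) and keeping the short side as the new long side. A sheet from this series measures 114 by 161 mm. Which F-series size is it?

F0: 323 × 457 mm
F1: 228 × 323 mm
F2: 161 × 228 mm
F3: 114 × 161 mm
F4: 80 × 114 mm
→ matches F3.

F3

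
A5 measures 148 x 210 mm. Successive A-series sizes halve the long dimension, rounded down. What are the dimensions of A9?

37 × 52 mm

A6: ⌊210/2⌋ × 148 = 105 × 148 mm
A7: ⌊148/2⌋ × 105 = 74 × 105 mm
A8: ⌊105/2⌋ × 74 = 52 × 74 mm
A9: ⌊74/2⌋ × 52 = 37 × 52 mm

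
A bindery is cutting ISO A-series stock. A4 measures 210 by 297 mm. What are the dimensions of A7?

A5: ⌊297/2⌋ × 210 = 148 × 210 mm
A6: ⌊210/2⌋ × 148 = 105 × 148 mm
A7: ⌊148/2⌋ × 105 = 74 × 105 mm

74 × 105 mm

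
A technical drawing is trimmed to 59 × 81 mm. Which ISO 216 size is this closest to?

Aspect ratio 81/59 ≈ 1.373 (ISO target is √2 ≈ 1.414).
In the C-series (envelope sizes, between A and B): C8 = 57 × 81 mm.
Off by 2 mm total — nearest standard size.

C8 (57 × 81 mm)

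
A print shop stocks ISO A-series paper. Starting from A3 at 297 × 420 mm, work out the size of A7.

74 × 105 mm

A4: ⌊420/2⌋ × 297 = 210 × 297 mm
A5: ⌊297/2⌋ × 210 = 148 × 210 mm
A6: ⌊210/2⌋ × 148 = 105 × 148 mm
A7: ⌊148/2⌋ × 105 = 74 × 105 mm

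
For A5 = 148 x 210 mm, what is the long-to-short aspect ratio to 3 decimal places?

210 / 148 = 1.419
ISO 216 targets √2 ≈ 1.414; the +0.005 deviation is from mm rounding.

1.419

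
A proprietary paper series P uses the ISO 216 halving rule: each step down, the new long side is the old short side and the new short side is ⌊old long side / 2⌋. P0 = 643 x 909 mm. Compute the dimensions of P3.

P1: ⌊909/2⌋ × 643 = 454 × 643 mm
P2: ⌊643/2⌋ × 454 = 321 × 454 mm
P3: ⌊454/2⌋ × 321 = 227 × 321 mm

227 × 321 mm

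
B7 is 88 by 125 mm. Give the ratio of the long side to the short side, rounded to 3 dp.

125 / 88 = 1.420
ISO 216 targets √2 ≈ 1.414; the +0.006 deviation is from mm rounding.

1.420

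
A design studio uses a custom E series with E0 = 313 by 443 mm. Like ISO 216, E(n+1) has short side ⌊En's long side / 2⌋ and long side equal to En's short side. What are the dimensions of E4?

78 × 110 mm

E1: ⌊443/2⌋ × 313 = 221 × 313 mm
E2: ⌊313/2⌋ × 221 = 156 × 221 mm
E3: ⌊221/2⌋ × 156 = 110 × 156 mm
E4: ⌊156/2⌋ × 110 = 78 × 110 mm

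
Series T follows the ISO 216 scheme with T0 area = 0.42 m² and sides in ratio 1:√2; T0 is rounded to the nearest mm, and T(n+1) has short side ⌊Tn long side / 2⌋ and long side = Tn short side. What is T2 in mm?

Let T0's short side be w mm. w · w√2 = 0.42 m² = 420,000 mm², so w ≈ 545.0 mm and w√2 ≈ 770.7 mm → T0 = 545 × 771 mm.
T1: ⌊771/2⌋ × 545 = 385 × 545 mm
T2: ⌊545/2⌋ × 385 = 272 × 385 mm

272 × 385 mm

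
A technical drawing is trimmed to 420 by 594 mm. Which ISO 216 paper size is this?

Aspect ratio 594/420 ≈ 1.414 — close to the ISO √2 ≈ 1.414.
In the A-series (A0 area = 1 m²): A2 = 420 × 594 mm.

A2 (420 × 594 mm)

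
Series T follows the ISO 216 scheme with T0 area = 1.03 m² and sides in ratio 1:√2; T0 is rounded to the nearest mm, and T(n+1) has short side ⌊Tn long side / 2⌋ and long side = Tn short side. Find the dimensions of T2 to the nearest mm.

Let T0's short side be w mm. w · w√2 = 1.03 m² = 1,030,000 mm², so w ≈ 853.4 mm and w√2 ≈ 1206.9 mm → T0 = 853 × 1207 mm.
T1: ⌊1207/2⌋ × 853 = 603 × 853 mm
T2: ⌊853/2⌋ × 603 = 426 × 603 mm

426 × 603 mm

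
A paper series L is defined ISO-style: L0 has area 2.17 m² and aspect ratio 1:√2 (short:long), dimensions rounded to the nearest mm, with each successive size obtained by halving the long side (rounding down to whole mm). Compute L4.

309 × 438 mm

Let L0's short side be w mm. w · w√2 = 2.17 m² = 2,170,000 mm², so w ≈ 1238.7 mm and w√2 ≈ 1751.8 mm → L0 = 1239 × 1752 mm.
L1: ⌊1752/2⌋ × 1239 = 876 × 1239 mm
L2: ⌊1239/2⌋ × 876 = 619 × 876 mm
L3: ⌊876/2⌋ × 619 = 438 × 619 mm
L4: ⌊619/2⌋ × 438 = 309 × 438 mm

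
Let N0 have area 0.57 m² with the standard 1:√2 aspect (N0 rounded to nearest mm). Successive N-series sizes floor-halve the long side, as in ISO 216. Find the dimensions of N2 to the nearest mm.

Let N0's short side be w mm. w · w√2 = 0.57 m² = 570,000 mm², so w ≈ 634.9 mm and w√2 ≈ 897.8 mm → N0 = 635 × 898 mm.
N1: ⌊898/2⌋ × 635 = 449 × 635 mm
N2: ⌊635/2⌋ × 449 = 317 × 449 mm

317 × 449 mm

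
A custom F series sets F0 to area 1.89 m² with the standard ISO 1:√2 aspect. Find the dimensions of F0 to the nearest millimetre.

1156 × 1635 mm

Let the short side be w mm. Then w · w√2 = 1.89 m² = 1,890,000 mm².
w² = 1,890,000/√2, so w ≈ 1156.0 mm; long side = w√2 ≈ 1634.9 mm.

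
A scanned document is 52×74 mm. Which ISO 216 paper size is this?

A8 (52 × 74 mm)

Aspect ratio 74/52 ≈ 1.423 — close to the ISO √2 ≈ 1.414.
In the A-series (A0 area = 1 m²): A8 = 52 × 74 mm.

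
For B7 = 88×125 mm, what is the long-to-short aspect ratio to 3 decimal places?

1.420

125 / 88 = 1.420
ISO 216 targets √2 ≈ 1.414; the +0.006 deviation is from mm rounding.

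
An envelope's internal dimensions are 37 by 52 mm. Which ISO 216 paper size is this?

Aspect ratio 52/37 ≈ 1.405 — close to the ISO √2 ≈ 1.414.
In the A-series (A0 area = 1 m²): A9 = 37 × 52 mm.

A9 (37 × 52 mm)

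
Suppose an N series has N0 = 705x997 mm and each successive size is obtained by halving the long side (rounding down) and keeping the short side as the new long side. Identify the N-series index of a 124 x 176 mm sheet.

N0: 705 × 997 mm
N1: 498 × 705 mm
N2: 352 × 498 mm
N3: 249 × 352 mm
N4: 176 × 249 mm
N5: 124 × 176 mm
N6: 88 × 124 mm
→ matches N5.

N5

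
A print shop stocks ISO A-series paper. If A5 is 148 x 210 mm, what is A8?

A6: ⌊210/2⌋ × 148 = 105 × 148 mm
A7: ⌊148/2⌋ × 105 = 74 × 105 mm
A8: ⌊105/2⌋ × 74 = 52 × 74 mm

52 × 74 mm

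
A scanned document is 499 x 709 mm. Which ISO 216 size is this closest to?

B2 (500 × 707 mm)

Aspect ratio 709/499 ≈ 1.421 — close to the ISO √2 ≈ 1.414.
In the B-series (B0 = 1000 × 1414 mm): B2 = 500 × 707 mm.
Off by 3 mm total — nearest standard size.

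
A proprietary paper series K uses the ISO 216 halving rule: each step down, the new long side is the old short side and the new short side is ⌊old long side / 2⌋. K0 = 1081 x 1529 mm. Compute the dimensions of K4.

K1: ⌊1529/2⌋ × 1081 = 764 × 1081 mm
K2: ⌊1081/2⌋ × 764 = 540 × 764 mm
K3: ⌊764/2⌋ × 540 = 382 × 540 mm
K4: ⌊540/2⌋ × 382 = 270 × 382 mm

270 × 382 mm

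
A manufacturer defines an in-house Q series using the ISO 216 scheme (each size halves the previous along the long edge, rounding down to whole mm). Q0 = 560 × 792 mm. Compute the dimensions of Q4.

Q1: ⌊792/2⌋ × 560 = 396 × 560 mm
Q2: ⌊560/2⌋ × 396 = 280 × 396 mm
Q3: ⌊396/2⌋ × 280 = 198 × 280 mm
Q4: ⌊280/2⌋ × 198 = 140 × 198 mm

140 × 198 mm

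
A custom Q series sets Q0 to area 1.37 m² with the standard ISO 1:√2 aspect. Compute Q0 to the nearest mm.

Let the short side be w mm. Then w · w√2 = 1.37 m² = 1,370,000 mm².
w² = 1,370,000/√2, so w ≈ 984.2 mm; long side = w√2 ≈ 1391.9 mm.

984 × 1392 mm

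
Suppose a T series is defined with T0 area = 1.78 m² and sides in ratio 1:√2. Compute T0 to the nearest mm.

Let the short side be w mm. Then w · w√2 = 1.78 m² = 1,780,000 mm².
w² = 1,780,000/√2, so w ≈ 1121.9 mm; long side = w√2 ≈ 1586.6 mm.

1122 × 1587 mm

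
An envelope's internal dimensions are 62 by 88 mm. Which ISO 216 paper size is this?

Aspect ratio 88/62 ≈ 1.419 — close to the ISO √2 ≈ 1.414.
In the B-series (B0 = 1000 × 1414 mm): B8 = 62 × 88 mm.

B8 (62 × 88 mm)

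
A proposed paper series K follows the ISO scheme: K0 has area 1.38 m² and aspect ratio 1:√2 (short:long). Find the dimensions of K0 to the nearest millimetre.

Let the short side be w mm. Then w · w√2 = 1.38 m² = 1,380,000 mm².
w² = 1,380,000/√2, so w ≈ 987.8 mm; long side = w√2 ≈ 1397.0 mm.

988 × 1397 mm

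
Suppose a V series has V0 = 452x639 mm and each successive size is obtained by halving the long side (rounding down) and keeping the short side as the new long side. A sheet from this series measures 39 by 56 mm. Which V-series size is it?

V0: 452 × 639 mm
V1: 319 × 452 mm
V2: 226 × 319 mm
V3: 159 × 226 mm
V4: 113 × 159 mm
V5: 79 × 113 mm
V6: 56 × 79 mm
V7: 39 × 56 mm
V8: 28 × 39 mm
→ matches V7.

V7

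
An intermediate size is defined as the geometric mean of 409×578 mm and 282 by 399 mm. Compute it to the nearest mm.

340 × 480 mm

Short side: √(409 · 282) = √115338 ≈ 339.6 → 340 mm
Long side: √(578 · 399) = √230622 ≈ 480.2 → 480 mm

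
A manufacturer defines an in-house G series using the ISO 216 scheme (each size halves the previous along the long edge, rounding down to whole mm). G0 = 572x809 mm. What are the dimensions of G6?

G1: ⌊809/2⌋ × 572 = 404 × 572 mm
G2: ⌊572/2⌋ × 404 = 286 × 404 mm
G3: ⌊404/2⌋ × 286 = 202 × 286 mm
G4: ⌊286/2⌋ × 202 = 143 × 202 mm
G5: ⌊202/2⌋ × 143 = 101 × 143 mm
G6: ⌊143/2⌋ × 101 = 71 × 101 mm

71 × 101 mm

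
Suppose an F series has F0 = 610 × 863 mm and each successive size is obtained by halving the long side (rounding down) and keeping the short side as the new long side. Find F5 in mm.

107 × 152 mm

F1: ⌊863/2⌋ × 610 = 431 × 610 mm
F2: ⌊610/2⌋ × 431 = 305 × 431 mm
F3: ⌊431/2⌋ × 305 = 215 × 305 mm
F4: ⌊305/2⌋ × 215 = 152 × 215 mm
F5: ⌊215/2⌋ × 152 = 107 × 152 mm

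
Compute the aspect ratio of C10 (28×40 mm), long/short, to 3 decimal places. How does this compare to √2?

1.429

40 / 28 = 1.429
ISO 216 targets √2 ≈ 1.414; the +0.014 deviation is from mm rounding.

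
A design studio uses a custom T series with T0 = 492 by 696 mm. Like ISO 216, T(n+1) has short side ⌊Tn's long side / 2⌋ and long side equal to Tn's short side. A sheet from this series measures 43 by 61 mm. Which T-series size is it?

T7

T0: 492 × 696 mm
T1: 348 × 492 mm
T2: 246 × 348 mm
T3: 174 × 246 mm
T4: 123 × 174 mm
T5: 87 × 123 mm
T6: 61 × 87 mm
T7: 43 × 61 mm
T8: 30 × 43 mm
→ matches T7.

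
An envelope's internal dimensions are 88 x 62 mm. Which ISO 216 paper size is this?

B8 (62 × 88 mm)

Aspect ratio 88/62 ≈ 1.419 — close to the ISO √2 ≈ 1.414.
In the B-series (B0 = 1000 × 1414 mm): B8 = 62 × 88 mm.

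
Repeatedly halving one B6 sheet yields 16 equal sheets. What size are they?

16 = 2^4, so 4 halving steps.
B6 → B7 → … → B10 after 4 steps.

B10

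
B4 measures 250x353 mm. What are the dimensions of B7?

88 × 125 mm

B5: ⌊353/2⌋ × 250 = 176 × 250 mm
B6: ⌊250/2⌋ × 176 = 125 × 176 mm
B7: ⌊176/2⌋ × 125 = 88 × 125 mm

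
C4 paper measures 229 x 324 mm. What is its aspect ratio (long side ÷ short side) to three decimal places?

324 / 229 = 1.415
Matches √2 ≈ 1.414 — the ISO 216 defining ratio.

1.415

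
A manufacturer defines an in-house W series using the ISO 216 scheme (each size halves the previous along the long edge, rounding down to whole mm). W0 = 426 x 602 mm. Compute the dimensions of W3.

150 × 213 mm

W1: ⌊602/2⌋ × 426 = 301 × 426 mm
W2: ⌊426/2⌋ × 301 = 213 × 301 mm
W3: ⌊301/2⌋ × 213 = 150 × 213 mm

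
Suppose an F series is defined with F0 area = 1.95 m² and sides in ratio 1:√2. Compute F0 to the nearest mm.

1174 × 1661 mm

Let the short side be w mm. Then w · w√2 = 1.95 m² = 1,950,000 mm².
w² = 1,950,000/√2, so w ≈ 1174.2 mm; long side = w√2 ≈ 1660.6 mm.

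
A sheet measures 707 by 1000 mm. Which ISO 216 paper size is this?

Aspect ratio 1000/707 ≈ 1.414 — close to the ISO √2 ≈ 1.414.
In the B-series (B0 = 1000 × 1414 mm): B1 = 707 × 1000 mm.

B1 (707 × 1000 mm)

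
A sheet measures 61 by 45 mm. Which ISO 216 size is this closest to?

Aspect ratio 61/45 ≈ 1.356 (ISO target is √2 ≈ 1.414).
In the B-series (B0 = 1000 × 1414 mm): B9 = 44 × 62 mm.
Off by 2 mm total — nearest standard size.

B9 (44 × 62 mm)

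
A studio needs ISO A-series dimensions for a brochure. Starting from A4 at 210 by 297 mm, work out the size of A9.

37 × 52 mm

A5: ⌊297/2⌋ × 210 = 148 × 210 mm
A6: ⌊210/2⌋ × 148 = 105 × 148 mm
A7: ⌊148/2⌋ × 105 = 74 × 105 mm
A8: ⌊105/2⌋ × 74 = 52 × 74 mm
A9: ⌊74/2⌋ × 52 = 37 × 52 mm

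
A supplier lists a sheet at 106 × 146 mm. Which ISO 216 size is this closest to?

A6 (105 × 148 mm)

Aspect ratio 146/106 ≈ 1.377 (ISO target is √2 ≈ 1.414).
In the A-series (A0 area = 1 m²): A6 = 105 × 148 mm.
Off by 3 mm total — nearest standard size.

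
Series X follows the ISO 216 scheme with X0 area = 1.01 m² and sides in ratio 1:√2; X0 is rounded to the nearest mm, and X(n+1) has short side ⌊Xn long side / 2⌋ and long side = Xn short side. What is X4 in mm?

211 × 298 mm

Let X0's short side be w mm. w · w√2 = 1.01 m² = 1,010,000 mm², so w ≈ 845.1 mm and w√2 ≈ 1195.1 mm → X0 = 845 × 1195 mm.
X1: ⌊1195/2⌋ × 845 = 597 × 845 mm
X2: ⌊845/2⌋ × 597 = 422 × 597 mm
X3: ⌊597/2⌋ × 422 = 298 × 422 mm
X4: ⌊422/2⌋ × 298 = 211 × 298 mm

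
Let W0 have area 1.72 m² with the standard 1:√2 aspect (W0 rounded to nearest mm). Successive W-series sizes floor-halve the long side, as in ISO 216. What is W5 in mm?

195 × 275 mm

Let W0's short side be w mm. w · w√2 = 1.72 m² = 1,720,000 mm², so w ≈ 1102.8 mm and w√2 ≈ 1559.6 mm → W0 = 1103 × 1560 mm.
W1: ⌊1560/2⌋ × 1103 = 780 × 1103 mm
W2: ⌊1103/2⌋ × 780 = 551 × 780 mm
W3: ⌊780/2⌋ × 551 = 390 × 551 mm
W4: ⌊551/2⌋ × 390 = 275 × 390 mm
W5: ⌊390/2⌋ × 275 = 195 × 275 mm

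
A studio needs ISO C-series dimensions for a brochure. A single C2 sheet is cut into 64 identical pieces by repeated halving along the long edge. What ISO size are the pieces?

C8

64 = 2^6, so 6 halving steps.
C2 → C3 → … → C8 after 6 steps.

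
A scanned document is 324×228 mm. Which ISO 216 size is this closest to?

Aspect ratio 324/228 ≈ 1.421 — close to the ISO √2 ≈ 1.414.
In the C-series (envelope sizes, between A and B): C4 = 229 × 324 mm.
Off by 1 mm total — nearest standard size.

C4 (229 × 324 mm)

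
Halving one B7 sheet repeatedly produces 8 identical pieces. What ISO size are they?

8 = 2^3, so 3 halving steps.
B7 → B8 → … → B10 after 3 steps.

B10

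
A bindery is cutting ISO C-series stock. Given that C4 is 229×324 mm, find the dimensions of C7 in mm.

C5: ⌊324/2⌋ × 229 = 162 × 229 mm
C6: ⌊229/2⌋ × 162 = 114 × 162 mm
C7: ⌊162/2⌋ × 114 = 81 × 114 mm

81 × 114 mm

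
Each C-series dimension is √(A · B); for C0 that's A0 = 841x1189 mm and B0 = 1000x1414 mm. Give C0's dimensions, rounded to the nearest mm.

917 × 1297 mm

Short: √(841 · 1000) = √841000 ≈ 917.1 mm.
Long: √(1189 · 1414) = √1681246 ≈ 1296.6 mm.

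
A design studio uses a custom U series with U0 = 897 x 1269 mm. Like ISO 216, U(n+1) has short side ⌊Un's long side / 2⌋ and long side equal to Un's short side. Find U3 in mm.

317 × 448 mm

U1: ⌊1269/2⌋ × 897 = 634 × 897 mm
U2: ⌊897/2⌋ × 634 = 448 × 634 mm
U3: ⌊634/2⌋ × 448 = 317 × 448 mm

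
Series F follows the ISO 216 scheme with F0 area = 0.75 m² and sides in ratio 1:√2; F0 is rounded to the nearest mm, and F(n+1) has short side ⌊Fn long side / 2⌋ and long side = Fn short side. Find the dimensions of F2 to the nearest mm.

364 × 515 mm

Let F0's short side be w mm. w · w√2 = 0.75 m² = 750,000 mm², so w ≈ 728.2 mm and w√2 ≈ 1029.9 mm → F0 = 728 × 1030 mm.
F1: ⌊1030/2⌋ × 728 = 515 × 728 mm
F2: ⌊728/2⌋ × 515 = 364 × 515 mm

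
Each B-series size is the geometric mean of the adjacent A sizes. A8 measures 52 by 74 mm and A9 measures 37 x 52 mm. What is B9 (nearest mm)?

44 × 62 mm

Short side: √(52 · 37) = √1924 ≈ 43.9 → 44 mm
Long side: √(74 · 52) = √3848 ≈ 62.0 → 62 mm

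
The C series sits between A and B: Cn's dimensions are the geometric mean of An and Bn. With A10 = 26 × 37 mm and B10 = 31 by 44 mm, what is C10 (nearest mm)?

28 × 40 mm

Short side: √(26 · 31) = √806 ≈ 28.4 → 28 mm
Long side: √(37 · 44) = √1628 ≈ 40.3 → 40 mm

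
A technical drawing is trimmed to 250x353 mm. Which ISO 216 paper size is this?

Aspect ratio 353/250 ≈ 1.412 — close to the ISO √2 ≈ 1.414.
In the B-series (B0 = 1000 × 1414 mm): B4 = 250 × 353 mm.

B4 (250 × 353 mm)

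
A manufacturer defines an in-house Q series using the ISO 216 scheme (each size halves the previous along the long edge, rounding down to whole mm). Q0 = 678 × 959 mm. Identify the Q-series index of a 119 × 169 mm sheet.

Q5

Q0: 678 × 959 mm
Q1: 479 × 678 mm
Q2: 339 × 479 mm
Q3: 239 × 339 mm
Q4: 169 × 239 mm
Q5: 119 × 169 mm
Q6: 84 × 119 mm
→ matches Q5.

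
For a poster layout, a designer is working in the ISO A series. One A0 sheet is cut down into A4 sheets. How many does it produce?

16

Each ISO step halves the sheet: 1 × A0 → 2 × A1 → 4 × A2 → 8 × A3 → …
From A0 to A4 is 4 halving steps: 2^4 = 16.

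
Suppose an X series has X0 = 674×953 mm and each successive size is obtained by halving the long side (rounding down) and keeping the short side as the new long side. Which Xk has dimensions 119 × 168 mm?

X5

X0: 674 × 953 mm
X1: 476 × 674 mm
X2: 337 × 476 mm
X3: 238 × 337 mm
X4: 168 × 238 mm
X5: 119 × 168 mm
X6: 84 × 119 mm
→ matches X5.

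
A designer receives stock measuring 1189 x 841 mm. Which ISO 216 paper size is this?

A0 (841 × 1189 mm)

Aspect ratio 1189/841 ≈ 1.414 — close to the ISO √2 ≈ 1.414.
In the A-series (A0 area = 1 m²): A0 = 841 × 1189 mm.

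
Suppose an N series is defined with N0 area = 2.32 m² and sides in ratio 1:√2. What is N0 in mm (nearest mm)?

1281 × 1811 mm

Let the short side be w mm. Then w · w√2 = 2.32 m² = 2,320,000 mm².
w² = 2,320,000/√2, so w ≈ 1280.8 mm; long side = w√2 ≈ 1811.3 mm.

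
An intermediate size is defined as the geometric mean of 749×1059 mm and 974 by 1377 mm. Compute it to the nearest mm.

Short side: √(749 · 974) = √729526 ≈ 854.1 → 854 mm
Long side: √(1059 · 1377) = √1458243 ≈ 1207.6 → 1208 mm

854 × 1208 mm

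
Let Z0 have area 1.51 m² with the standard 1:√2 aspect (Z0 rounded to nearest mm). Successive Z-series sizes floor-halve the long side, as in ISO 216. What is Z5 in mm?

182 × 258 mm

Let Z0's short side be w mm. w · w√2 = 1.51 m² = 1,510,000 mm², so w ≈ 1033.3 mm and w√2 ≈ 1461.3 mm → Z0 = 1033 × 1461 mm.
Z1: ⌊1461/2⌋ × 1033 = 730 × 1033 mm
Z2: ⌊1033/2⌋ × 730 = 516 × 730 mm
Z3: ⌊730/2⌋ × 516 = 365 × 516 mm
Z4: ⌊516/2⌋ × 365 = 258 × 365 mm
Z5: ⌊365/2⌋ × 258 = 182 × 258 mm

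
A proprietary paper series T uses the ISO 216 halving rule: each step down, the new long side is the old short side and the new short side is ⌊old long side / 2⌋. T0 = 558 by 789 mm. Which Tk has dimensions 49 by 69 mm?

T0: 558 × 789 mm
T1: 394 × 558 mm
T2: 279 × 394 mm
T3: 197 × 279 mm
T4: 139 × 197 mm
T5: 98 × 139 mm
T6: 69 × 98 mm
T7: 49 × 69 mm
T8: 34 × 49 mm
→ matches T7.

T7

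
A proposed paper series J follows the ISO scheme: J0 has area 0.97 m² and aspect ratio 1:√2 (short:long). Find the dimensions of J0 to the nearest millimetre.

828 × 1171 mm

Let the short side be w mm. Then w · w√2 = 0.97 m² = 970,000 mm².
w² = 970,000/√2, so w ≈ 828.2 mm; long side = w√2 ≈ 1171.2 mm.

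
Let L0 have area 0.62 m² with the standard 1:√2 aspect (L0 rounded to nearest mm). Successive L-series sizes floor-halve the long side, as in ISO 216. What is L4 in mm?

Let L0's short side be w mm. w · w√2 = 0.62 m² = 620,000 mm², so w ≈ 662.1 mm and w√2 ≈ 936.4 mm → L0 = 662 × 936 mm.
L1: ⌊936/2⌋ × 662 = 468 × 662 mm
L2: ⌊662/2⌋ × 468 = 331 × 468 mm
L3: ⌊468/2⌋ × 331 = 234 × 331 mm
L4: ⌊331/2⌋ × 234 = 165 × 234 mm

165 × 234 mm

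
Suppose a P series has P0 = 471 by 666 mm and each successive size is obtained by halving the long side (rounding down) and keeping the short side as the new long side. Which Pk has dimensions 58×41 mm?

P7

P0: 471 × 666 mm
P1: 333 × 471 mm
P2: 235 × 333 mm
P3: 166 × 235 mm
P4: 117 × 166 mm
P5: 83 × 117 mm
P6: 58 × 83 mm
P7: 41 × 58 mm
P8: 29 × 41 mm
→ matches P7.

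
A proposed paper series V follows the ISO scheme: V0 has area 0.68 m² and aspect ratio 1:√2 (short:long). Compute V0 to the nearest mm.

Let the short side be w mm. Then w · w√2 = 0.68 m² = 680,000 mm².
w² = 680,000/√2, so w ≈ 693.4 mm; long side = w√2 ≈ 980.6 mm.

693 × 981 mm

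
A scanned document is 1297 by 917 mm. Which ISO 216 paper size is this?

Aspect ratio 1297/917 ≈ 1.414 — close to the ISO √2 ≈ 1.414.
In the C-series (envelope sizes, between A and B): C0 = 917 × 1297 mm.

C0 (917 × 1297 mm)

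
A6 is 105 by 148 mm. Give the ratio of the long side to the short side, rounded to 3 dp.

1.410

148 / 105 = 1.410
ISO 216 targets √2 ≈ 1.414; the -0.005 deviation is from mm rounding.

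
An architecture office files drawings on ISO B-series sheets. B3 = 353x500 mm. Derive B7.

B4: ⌊500/2⌋ × 353 = 250 × 353 mm
B5: ⌊353/2⌋ × 250 = 176 × 250 mm
B6: ⌊250/2⌋ × 176 = 125 × 176 mm
B7: ⌊176/2⌋ × 125 = 88 × 125 mm

88 × 125 mm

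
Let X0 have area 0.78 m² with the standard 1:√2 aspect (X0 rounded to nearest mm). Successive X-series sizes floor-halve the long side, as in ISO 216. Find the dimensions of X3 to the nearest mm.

Let X0's short side be w mm. w · w√2 = 0.78 m² = 780,000 mm², so w ≈ 742.7 mm and w√2 ≈ 1050.3 mm → X0 = 743 × 1050 mm.
X1: ⌊1050/2⌋ × 743 = 525 × 743 mm
X2: ⌊743/2⌋ × 525 = 371 × 525 mm
X3: ⌊525/2⌋ × 371 = 262 × 371 mm

262 × 371 mm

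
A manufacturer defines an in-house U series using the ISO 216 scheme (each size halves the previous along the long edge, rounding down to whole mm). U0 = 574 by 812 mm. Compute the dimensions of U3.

U1: ⌊812/2⌋ × 574 = 406 × 574 mm
U2: ⌊574/2⌋ × 406 = 287 × 406 mm
U3: ⌊406/2⌋ × 287 = 203 × 287 mm

203 × 287 mm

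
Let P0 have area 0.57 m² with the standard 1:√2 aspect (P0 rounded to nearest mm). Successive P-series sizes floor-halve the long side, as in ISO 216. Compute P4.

Let P0's short side be w mm. w · w√2 = 0.57 m² = 570,000 mm², so w ≈ 634.9 mm and w√2 ≈ 897.8 mm → P0 = 635 × 898 mm.
P1: ⌊898/2⌋ × 635 = 449 × 635 mm
P2: ⌊635/2⌋ × 449 = 317 × 449 mm
P3: ⌊449/2⌋ × 317 = 224 × 317 mm
P4: ⌊317/2⌋ × 224 = 158 × 224 mm

158 × 224 mm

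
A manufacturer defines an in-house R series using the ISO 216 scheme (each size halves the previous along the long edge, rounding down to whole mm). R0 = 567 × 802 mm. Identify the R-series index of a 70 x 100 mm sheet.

R6

R0: 567 × 802 mm
R1: 401 × 567 mm
R2: 283 × 401 mm
R3: 200 × 283 mm
R4: 141 × 200 mm
R5: 100 × 141 mm
R6: 70 × 100 mm
R7: 50 × 70 mm
→ matches R6.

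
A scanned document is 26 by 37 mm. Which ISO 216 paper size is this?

A10 (26 × 37 mm)

Aspect ratio 37/26 ≈ 1.423 — close to the ISO √2 ≈ 1.414.
In the A-series (A0 area = 1 m²): A10 = 26 × 37 mm.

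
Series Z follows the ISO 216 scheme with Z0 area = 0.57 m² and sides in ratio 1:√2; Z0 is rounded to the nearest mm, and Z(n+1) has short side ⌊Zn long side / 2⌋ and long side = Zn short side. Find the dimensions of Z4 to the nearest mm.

158 × 224 mm

Let Z0's short side be w mm. w · w√2 = 0.57 m² = 570,000 mm², so w ≈ 634.9 mm and w√2 ≈ 897.8 mm → Z0 = 635 × 898 mm.
Z1: ⌊898/2⌋ × 635 = 449 × 635 mm
Z2: ⌊635/2⌋ × 449 = 317 × 449 mm
Z3: ⌊449/2⌋ × 317 = 224 × 317 mm
Z4: ⌊317/2⌋ × 224 = 158 × 224 mm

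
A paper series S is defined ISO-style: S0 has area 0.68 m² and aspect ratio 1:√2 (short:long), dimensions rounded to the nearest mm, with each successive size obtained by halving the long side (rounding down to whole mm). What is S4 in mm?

Let S0's short side be w mm. w · w√2 = 0.68 m² = 680,000 mm², so w ≈ 693.4 mm and w√2 ≈ 980.6 mm → S0 = 693 × 981 mm.
S1: ⌊981/2⌋ × 693 = 490 × 693 mm
S2: ⌊693/2⌋ × 490 = 346 × 490 mm
S3: ⌊490/2⌋ × 346 = 245 × 346 mm
S4: ⌊346/2⌋ × 245 = 173 × 245 mm

173 × 245 mm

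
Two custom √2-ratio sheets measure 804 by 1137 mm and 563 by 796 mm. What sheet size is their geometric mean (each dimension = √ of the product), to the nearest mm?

Short side: √(804 · 563) = √452652 ≈ 672.8 → 673 mm
Long side: √(1137 · 796) = √905052 ≈ 951.3 → 951 mm

673 × 951 mm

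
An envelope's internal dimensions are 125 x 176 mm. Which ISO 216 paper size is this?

Aspect ratio 176/125 ≈ 1.408 — close to the ISO √2 ≈ 1.414.
In the B-series (B0 = 1000 × 1414 mm): B6 = 125 × 176 mm.

B6 (125 × 176 mm)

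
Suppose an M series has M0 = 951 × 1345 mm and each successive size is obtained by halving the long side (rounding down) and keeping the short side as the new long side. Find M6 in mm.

M1 = 672 × 951 mm (from M0 by 1 halving).
M2: ⌊951/2⌋ × 672 = 475 × 672 mm
M3: ⌊672/2⌋ × 475 = 336 × 475 mm
M4: ⌊475/2⌋ × 336 = 237 × 336 mm
M5: ⌊336/2⌋ × 237 = 168 × 237 mm
M6: ⌊237/2⌋ × 168 = 118 × 168 mm

118 × 168 mm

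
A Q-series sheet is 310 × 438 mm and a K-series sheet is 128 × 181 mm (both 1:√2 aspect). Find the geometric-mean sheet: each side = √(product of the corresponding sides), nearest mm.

199 × 282 mm

Short side: √(310 · 128) = √39680 ≈ 199.2 → 199 mm
Long side: √(438 · 181) = √79278 ≈ 281.6 → 282 mm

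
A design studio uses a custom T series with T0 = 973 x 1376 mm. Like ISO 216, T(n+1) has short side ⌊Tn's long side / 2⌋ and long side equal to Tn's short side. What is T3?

T1: ⌊1376/2⌋ × 973 = 688 × 973 mm
T2: ⌊973/2⌋ × 688 = 486 × 688 mm
T3: ⌊688/2⌋ × 486 = 344 × 486 mm

344 × 486 mm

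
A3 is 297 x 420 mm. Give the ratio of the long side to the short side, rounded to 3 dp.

420 / 297 = 1.414
Matches √2 ≈ 1.414 — the ISO 216 defining ratio.

1.414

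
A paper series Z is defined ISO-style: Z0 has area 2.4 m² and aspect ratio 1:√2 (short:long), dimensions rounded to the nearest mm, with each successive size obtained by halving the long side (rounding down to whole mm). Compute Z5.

230 × 325 mm

Let Z0's short side be w mm. w · w√2 = 2.4 m² = 2,400,000 mm², so w ≈ 1302.7 mm and w√2 ≈ 1842.3 mm → Z0 = 1303 × 1842 mm.
Z1: ⌊1842/2⌋ × 1303 = 921 × 1303 mm
Z2: ⌊1303/2⌋ × 921 = 651 × 921 mm
Z3: ⌊921/2⌋ × 651 = 460 × 651 mm
Z4: ⌊651/2⌋ × 460 = 325 × 460 mm
Z5: ⌊460/2⌋ × 325 = 230 × 325 mm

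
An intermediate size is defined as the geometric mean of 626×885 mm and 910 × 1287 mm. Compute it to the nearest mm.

755 × 1067 mm

Short side: √(626 · 910) = √569660 ≈ 754.8 → 755 mm
Long side: √(885 · 1287) = √1138995 ≈ 1067.2 → 1067 mm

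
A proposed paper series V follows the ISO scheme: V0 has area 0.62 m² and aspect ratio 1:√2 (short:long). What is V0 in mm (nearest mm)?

662 × 936 mm

Let the short side be w mm. Then w · w√2 = 0.62 m² = 620,000 mm².
w² = 620,000/√2, so w ≈ 662.1 mm; long side = w√2 ≈ 936.4 mm.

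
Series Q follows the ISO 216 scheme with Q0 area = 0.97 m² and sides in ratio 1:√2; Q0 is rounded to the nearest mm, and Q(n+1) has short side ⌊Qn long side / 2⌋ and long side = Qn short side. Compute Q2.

414 × 585 mm

Let Q0's short side be w mm. w · w√2 = 0.97 m² = 970,000 mm², so w ≈ 828.2 mm and w√2 ≈ 1171.2 mm → Q0 = 828 × 1171 mm.
Q1: ⌊1171/2⌋ × 828 = 585 × 828 mm
Q2: ⌊828/2⌋ × 585 = 414 × 585 mm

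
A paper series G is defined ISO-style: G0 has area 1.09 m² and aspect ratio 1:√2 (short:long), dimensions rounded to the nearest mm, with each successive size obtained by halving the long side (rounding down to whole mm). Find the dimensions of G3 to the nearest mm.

310 × 439 mm

Let G0's short side be w mm. w · w√2 = 1.09 m² = 1,090,000 mm², so w ≈ 877.9 mm and w√2 ≈ 1241.6 mm → G0 = 878 × 1242 mm.
G1: ⌊1242/2⌋ × 878 = 621 × 878 mm
G2: ⌊878/2⌋ × 621 = 439 × 621 mm
G3: ⌊621/2⌋ × 439 = 310 × 439 mm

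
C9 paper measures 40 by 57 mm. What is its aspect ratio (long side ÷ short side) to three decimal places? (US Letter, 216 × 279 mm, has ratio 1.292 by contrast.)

1.425

57 / 40 = 1.425
ISO 216 targets √2 ≈ 1.414; the +0.011 deviation is from mm rounding.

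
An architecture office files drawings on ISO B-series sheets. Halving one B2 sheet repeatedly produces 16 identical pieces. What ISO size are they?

16 = 2^4, so 4 halving steps.
B2 → B3 → … → B6 after 4 steps.

B6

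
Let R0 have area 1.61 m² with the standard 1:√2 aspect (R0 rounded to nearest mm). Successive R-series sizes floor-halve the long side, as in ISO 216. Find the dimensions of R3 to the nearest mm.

Let R0's short side be w mm. w · w√2 = 1.61 m² = 1,610,000 mm², so w ≈ 1067.0 mm and w√2 ≈ 1508.9 mm → R0 = 1067 × 1509 mm.
R1: ⌊1509/2⌋ × 1067 = 754 × 1067 mm
R2: ⌊1067/2⌋ × 754 = 533 × 754 mm
R3: ⌊754/2⌋ × 533 = 377 × 533 mm

377 × 533 mm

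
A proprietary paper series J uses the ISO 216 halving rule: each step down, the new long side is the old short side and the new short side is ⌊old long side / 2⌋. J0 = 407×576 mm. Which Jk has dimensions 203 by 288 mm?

J0: 407 × 576 mm
J1: 288 × 407 mm
J2: 203 × 288 mm
J3: 144 × 203 mm
→ matches J2.

J2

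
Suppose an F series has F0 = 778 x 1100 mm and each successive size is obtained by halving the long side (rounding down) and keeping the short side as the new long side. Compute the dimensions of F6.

F1 = 550 × 778 mm (from F0 by 1 halving).
F2: ⌊778/2⌋ × 550 = 389 × 550 mm
F3: ⌊550/2⌋ × 389 = 275 × 389 mm
F4: ⌊389/2⌋ × 275 = 194 × 275 mm
F5: ⌊275/2⌋ × 194 = 137 × 194 mm
F6: ⌊194/2⌋ × 137 = 97 × 137 mm

97 × 137 mm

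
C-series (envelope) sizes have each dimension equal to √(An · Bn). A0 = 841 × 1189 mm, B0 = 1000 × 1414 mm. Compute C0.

Short side: √(841 · 1000) = √841000 ≈ 917.1 → 917 mm
Long side: √(1189 · 1414) = √1681246 ≈ 1296.6 → 1297 mm

917 × 1297 mm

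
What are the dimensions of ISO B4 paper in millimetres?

B0 = 1000 × 1414 mm (B0 has a 1000 mm short side, aspect 1:√2).
B1: ⌊1414/2⌋ × 1000 = 707 × 1000 mm
B2: ⌊1000/2⌋ × 707 = 500 × 707 mm
B3: ⌊707/2⌋ × 500 = 353 × 500 mm
B4: ⌊500/2⌋ × 353 = 250 × 353 mm

250 × 353 mm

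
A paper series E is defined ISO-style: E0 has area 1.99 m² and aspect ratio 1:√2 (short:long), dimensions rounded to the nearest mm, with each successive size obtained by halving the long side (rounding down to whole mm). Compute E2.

Let E0's short side be w mm. w · w√2 = 1.99 m² = 1,990,000 mm², so w ≈ 1186.2 mm and w√2 ≈ 1677.6 mm → E0 = 1186 × 1678 mm.
E1: ⌊1678/2⌋ × 1186 = 839 × 1186 mm
E2: ⌊1186/2⌋ × 839 = 593 × 839 mm

593 × 839 mm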